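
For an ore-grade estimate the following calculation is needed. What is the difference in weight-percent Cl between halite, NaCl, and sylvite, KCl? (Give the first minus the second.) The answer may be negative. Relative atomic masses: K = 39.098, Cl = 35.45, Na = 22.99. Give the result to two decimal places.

13.11 percentage points

Cl in NaCl: molar mass 58.440 g/mol; 1×35.45 = 35.450 g → 60.66 wt%.
Cl in KCl: molar mass 74.548 g/mol; 1×35.45 = 35.450 g → 47.55 wt%.
Difference = 60.66 − 47.55 = 13.11 percentage points.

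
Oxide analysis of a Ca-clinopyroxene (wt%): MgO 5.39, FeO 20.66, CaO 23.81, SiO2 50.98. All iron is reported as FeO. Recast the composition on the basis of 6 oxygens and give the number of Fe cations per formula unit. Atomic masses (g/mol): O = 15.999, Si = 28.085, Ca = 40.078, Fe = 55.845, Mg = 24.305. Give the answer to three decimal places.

0.679 Fe apfu

MgO: 5.39/40.304 = 0.13373 mol → 0.13373 mol Mg, 0.13373 mol O.
FeO: 20.66/71.844 = 0.28757 mol → 0.28757 mol Fe, 0.28757 mol O.
CaO: 23.81/56.077 = 0.42459 mol → 0.42459 mol Ca, 0.42459 mol O.
SiO2: 50.98/60.083 = 0.84849 mol → 0.84849 mol Si, 1.69698 mol O.
Total oxygen = 2.54287 mol. Normalization factor = 6/2.54287 = 2.35954.
Fe per 6 O = 0.28757 × 2.35954 = 0.679.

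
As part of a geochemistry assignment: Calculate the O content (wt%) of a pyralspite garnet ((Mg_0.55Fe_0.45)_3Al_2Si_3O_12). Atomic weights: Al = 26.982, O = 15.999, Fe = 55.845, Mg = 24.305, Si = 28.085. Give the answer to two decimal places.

43.08 wt%

Molar mass of (Mg_0.55Fe_0.45)_3Al_2Si_3O_12: 1.65·24.305 + 1.35·55.845 + 2·26.982 + 3·28.085 + 12·15.999 = 445.701 g/mol.
Mass of O per formula unit: 12 × 15.999 = 191.988 g.
Weight fraction O = 191.988 / 445.701 = 0.4308.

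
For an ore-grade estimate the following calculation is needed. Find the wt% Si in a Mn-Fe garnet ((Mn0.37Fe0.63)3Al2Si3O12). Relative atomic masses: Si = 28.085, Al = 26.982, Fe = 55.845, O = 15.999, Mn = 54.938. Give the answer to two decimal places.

16.96 weight percent

M((Mn0.37Fe0.63)3Al2Si3O12) = 496.735 g/mol.
Si contributes 3 × 28.085 = 84.255 g per mole.
84.255/496.735 = 0.1696 → 16.96%.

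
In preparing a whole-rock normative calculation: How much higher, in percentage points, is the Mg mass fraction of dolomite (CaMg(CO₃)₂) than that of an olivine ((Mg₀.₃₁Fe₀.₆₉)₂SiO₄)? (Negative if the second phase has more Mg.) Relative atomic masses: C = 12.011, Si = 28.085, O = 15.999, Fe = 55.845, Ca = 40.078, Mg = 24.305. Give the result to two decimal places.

Mg in CaMg(CO₃)₂: molar mass 184.399 g/mol; 1×24.305 = 24.305 g → 13.18 wt%.
Mg in (Mg₀.₃₁Fe₀.₆₉)₂SiO₄: molar mass 184.216 g/mol; 0.62×24.305 = 15.069 g → 8.18 wt%.
Difference = 13.18 − 8.18 = 5.00 percentage points.

5.00 percentage points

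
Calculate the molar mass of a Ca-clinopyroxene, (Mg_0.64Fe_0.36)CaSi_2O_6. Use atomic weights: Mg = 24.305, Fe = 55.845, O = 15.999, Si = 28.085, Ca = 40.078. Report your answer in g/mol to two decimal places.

M = 0.64·24.305 + 0.36·55.845 + 1·40.078 + 2·28.085 + 6·15.999

227.90 g/mol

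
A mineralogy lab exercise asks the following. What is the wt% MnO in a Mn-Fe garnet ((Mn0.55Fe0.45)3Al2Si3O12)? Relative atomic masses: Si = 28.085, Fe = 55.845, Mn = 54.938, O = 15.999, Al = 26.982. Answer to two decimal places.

23.59 wt%

Formula mass = 496.245 g/mol.
1.65 Mn → 1.6500 mol MnO per formula unit; M(MnO) = 70.937, so MnO mass = 117.046 g.
117.046/496.245 × 100 = 23.59 wt%.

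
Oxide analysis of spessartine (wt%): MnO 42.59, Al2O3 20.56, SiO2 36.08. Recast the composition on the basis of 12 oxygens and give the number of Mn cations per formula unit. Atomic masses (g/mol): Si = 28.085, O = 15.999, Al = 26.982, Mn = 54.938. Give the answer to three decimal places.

2.994 Mn apfu

42.59 wt% MnO ÷ 70.937 g/mol = 0.60039 mol, giving 0.60039 Mn and 0.60039 O.
20.56 wt% Al2O3 ÷ 101.961 g/mol = 0.20165 mol, giving 0.40330 Al and 0.60495 O.
36.08 wt% SiO2 ÷ 60.083 g/mol = 0.60050 mol, giving 0.60050 Si and 1.20100 O.
Oxygen sums to 2.40634; scaling by 12/2.40634 = 4.98683 puts the formula on 12 O.
Mn: 0.60039 × 4.98683 = 2.994 atoms per formula unit.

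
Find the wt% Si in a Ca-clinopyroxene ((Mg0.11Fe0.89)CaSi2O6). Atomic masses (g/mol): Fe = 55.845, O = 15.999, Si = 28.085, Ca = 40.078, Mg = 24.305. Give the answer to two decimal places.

M((Mg0.11Fe0.89)CaSi2O6) = 244.618 g/mol.
Si contributes 2 × 28.085 = 56.170 g per mole.
56.170/244.618 = 0.2296 → 22.96%.

22.96 mass %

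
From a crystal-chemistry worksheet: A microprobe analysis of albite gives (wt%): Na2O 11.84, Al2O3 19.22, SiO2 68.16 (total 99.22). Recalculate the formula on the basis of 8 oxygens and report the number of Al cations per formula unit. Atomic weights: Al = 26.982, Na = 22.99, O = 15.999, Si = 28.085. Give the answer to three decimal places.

0.997 Al apfu

11.84 wt% Na2O ÷ 61.979 g/mol = 0.19103 mol, giving 0.38206 Na and 0.19103 O.
19.22 wt% Al2O3 ÷ 101.961 g/mol = 0.18850 mol, giving 0.37700 Al and 0.56550 O.
68.16 wt% SiO2 ÷ 60.083 g/mol = 1.13443 mol, giving 1.13443 Si and 2.26886 O.
Oxygen sums to 3.02539; scaling by 8/3.02539 = 2.64429 puts the formula on 8 O.
Al: 0.37700 × 2.64429 = 0.997 atoms per formula unit.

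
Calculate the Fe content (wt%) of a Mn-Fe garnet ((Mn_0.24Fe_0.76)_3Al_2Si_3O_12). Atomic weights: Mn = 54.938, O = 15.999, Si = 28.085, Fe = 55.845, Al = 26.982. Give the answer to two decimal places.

M((Mn_0.24Fe_0.76)_3Al_2Si_3O_12) = 497.089 g/mol.
Fe contributes 2.28 × 55.845 = 127.327 g per mole.
127.327/497.089 = 0.2561 → 25.61%.

25.61 wt%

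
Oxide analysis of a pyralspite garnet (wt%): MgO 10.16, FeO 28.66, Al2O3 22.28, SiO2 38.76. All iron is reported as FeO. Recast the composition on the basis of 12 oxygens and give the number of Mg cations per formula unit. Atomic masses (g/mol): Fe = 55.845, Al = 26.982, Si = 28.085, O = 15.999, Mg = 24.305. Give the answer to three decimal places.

MgO (M=40.304): mol = 0.25208; Mg = 0.25208, O = 0.25208.
FeO (M=71.844): mol = 0.39892; Fe = 0.39892, O = 0.39892.
Al2O3 (M=101.961): mol = 0.21851; Al = 0.43702, O = 0.65553.
SiO2 (M=60.083): mol = 0.64511; Si = 0.64511, O = 1.29022.
ΣO = 2.59675; factor = 12/ΣO = 4.62116.
Mg apfu = 0.25208 × 4.62116 = 1.165.

1.165 Mg apfu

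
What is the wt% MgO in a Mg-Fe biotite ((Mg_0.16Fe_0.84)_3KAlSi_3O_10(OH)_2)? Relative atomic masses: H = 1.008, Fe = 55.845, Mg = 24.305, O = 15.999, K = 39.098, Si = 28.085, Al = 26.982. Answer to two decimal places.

M((Mg_0.16Fe_0.84)_3KAlSi_3O_10(OH)_2) = 496.735 g/mol; M(MgO) = 40.304 g/mol.
Moles MgO per formula unit = 0.48 Mg ÷ 1 = 0.4800.
MgO fraction = (0.4800 × 40.304) / 496.735 = 19.346/496.735 = 0.0389.

3.89 wt%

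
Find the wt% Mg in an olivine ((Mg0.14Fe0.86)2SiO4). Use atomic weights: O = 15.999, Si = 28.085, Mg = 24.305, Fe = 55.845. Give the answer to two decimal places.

3.49 mass %

Formula mass = 0.28*24.305 + 1.72*55.845 + 1*28.085 + 4*15.999 = 194.940 g/mol, of which 6.805 g is Mg.
So Mg makes up 6.805/194.940 = 0.0349 of the mass, i.e. 3.49%.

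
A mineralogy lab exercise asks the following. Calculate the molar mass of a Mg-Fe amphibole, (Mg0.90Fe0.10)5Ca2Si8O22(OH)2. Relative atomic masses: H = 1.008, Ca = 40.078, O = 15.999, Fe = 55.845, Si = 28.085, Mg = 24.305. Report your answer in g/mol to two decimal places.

The formula mass is the sum 4.50·24.305 + 0.50·55.845 + 2·40.078 + 8·28.085 + 24·15.999 + 2·1.008.

828.12 g/mol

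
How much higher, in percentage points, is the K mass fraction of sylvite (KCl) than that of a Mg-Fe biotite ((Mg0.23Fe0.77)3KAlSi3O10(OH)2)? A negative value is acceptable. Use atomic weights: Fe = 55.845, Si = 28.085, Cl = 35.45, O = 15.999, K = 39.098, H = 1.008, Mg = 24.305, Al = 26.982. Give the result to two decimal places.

44.47 percentage points

K in KCl: molar mass 74.548 g/mol; 1×39.098 = 39.098 g → 52.45 wt%.
K in (Mg0.23Fe0.77)3KAlSi3O10(OH)2: molar mass 490.111 g/mol; 1×39.098 = 39.098 g → 7.98 wt%.
Difference = 52.45 − 7.98 = 44.47 percentage points.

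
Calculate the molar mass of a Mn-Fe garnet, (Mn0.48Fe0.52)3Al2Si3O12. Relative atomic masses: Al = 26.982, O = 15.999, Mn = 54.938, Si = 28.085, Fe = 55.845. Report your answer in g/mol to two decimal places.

496.44 g/mol

The formula mass is the sum 1.44*54.938 + 1.56*55.845 + 2*26.982 + 3*28.085 + 12*15.999.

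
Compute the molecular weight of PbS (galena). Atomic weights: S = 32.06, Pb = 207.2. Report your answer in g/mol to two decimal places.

Pb: 1 × 207.2 = 207.2000
S: 1 × 32.06 = 32.0600
Summing the contributions gives the formula mass.

239.26 g/mol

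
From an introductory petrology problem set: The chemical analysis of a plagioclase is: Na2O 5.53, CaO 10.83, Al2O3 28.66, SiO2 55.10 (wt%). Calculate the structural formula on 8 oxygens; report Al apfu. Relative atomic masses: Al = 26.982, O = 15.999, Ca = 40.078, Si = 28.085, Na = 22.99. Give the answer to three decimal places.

Na2O (M=61.979): mol = 0.08922; Na = 0.17844, O = 0.08922.
CaO (M=56.077): mol = 0.19313; Ca = 0.19313, O = 0.19313.
Al2O3 (M=101.961): mol = 0.28109; Al = 0.56218, O = 0.84327.
SiO2 (M=60.083): mol = 0.91706; Si = 0.91706, O = 1.83412.
ΣO = 2.95974; factor = 8/ΣO = 2.70294.
Al apfu = 0.56218 × 2.70294 = 1.520.

1.520 Al apfu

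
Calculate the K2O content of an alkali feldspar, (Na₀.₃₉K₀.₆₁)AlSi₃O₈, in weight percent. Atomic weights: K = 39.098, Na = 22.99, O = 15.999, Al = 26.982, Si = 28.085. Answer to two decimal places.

M((Na₀.₃₉K₀.₆₁)AlSi₃O₈) = 272.045 g/mol; M(K2O) = 94.195 g/mol.
Moles K2O per formula unit = 0.61 K ÷ 2 = 0.3050.
K2O fraction = (0.3050 × 94.195) / 272.045 = 28.729/272.045 = 0.1056.

10.56 wt%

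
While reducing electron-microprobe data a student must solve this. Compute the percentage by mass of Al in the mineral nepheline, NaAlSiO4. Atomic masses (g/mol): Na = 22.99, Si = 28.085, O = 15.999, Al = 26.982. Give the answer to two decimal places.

18.99 mass %

Formula mass = 1·22.99 + 1·26.982 + 1·28.085 + 4·15.999 = 142.053 g/mol, of which 26.982 g is Al.
So Al makes up 26.982/142.053 = 0.1899 of the mass, i.e. 18.99%.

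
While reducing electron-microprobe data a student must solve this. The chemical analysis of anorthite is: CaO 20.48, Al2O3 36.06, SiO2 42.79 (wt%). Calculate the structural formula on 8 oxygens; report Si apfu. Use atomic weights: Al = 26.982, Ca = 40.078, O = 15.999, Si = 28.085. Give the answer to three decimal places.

1.999 Si apfu

20.48 wt% CaO ÷ 56.077 g/mol = 0.36521 mol, giving 0.36521 Ca and 0.36521 O.
36.06 wt% Al2O3 ÷ 101.961 g/mol = 0.35366 mol, giving 0.70732 Al and 1.06098 O.
42.79 wt% SiO2 ÷ 60.083 g/mol = 0.71218 mol, giving 0.71218 Si and 1.42436 O.
Oxygen sums to 2.85055; scaling by 8/2.85055 = 2.80648 puts the formula on 8 O.
Si: 0.71218 × 2.80648 = 1.999 atoms per formula unit.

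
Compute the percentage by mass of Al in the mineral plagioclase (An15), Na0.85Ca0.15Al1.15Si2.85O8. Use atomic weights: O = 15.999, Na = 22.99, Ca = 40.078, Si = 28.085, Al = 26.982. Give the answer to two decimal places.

Formula mass = 0.85·22.99 + 0.15·40.078 + 1.15·26.982 + 2.85·28.085 + 8·15.999 = 264.617 g/mol, of which 31.029 g is Al.
So Al makes up 31.029/264.617 = 0.1173 of the mass, i.e. 11.73%.

11.73 wt%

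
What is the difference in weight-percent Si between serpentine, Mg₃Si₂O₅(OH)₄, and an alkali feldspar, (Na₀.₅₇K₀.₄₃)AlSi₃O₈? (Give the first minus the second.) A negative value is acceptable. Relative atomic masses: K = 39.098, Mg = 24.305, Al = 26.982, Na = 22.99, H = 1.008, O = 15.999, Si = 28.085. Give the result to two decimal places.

-11.03 percentage points

M(Mg₃Si₂O₅(OH)₄) = 277.108 g/mol, so wt% Si = 56.170/277.108 × 100 = 20.27%.
M((Na₀.₅₇K₀.₄₃)AlSi₃O₈) = 269.145 g/mol, so wt% Si = 84.255/269.145 × 100 = 31.30%.
20.27 − 31.30 = -11.03 pp.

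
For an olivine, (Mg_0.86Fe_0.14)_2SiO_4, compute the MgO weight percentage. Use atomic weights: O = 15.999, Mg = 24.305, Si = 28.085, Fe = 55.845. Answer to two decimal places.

Molar mass of (Mg_0.86Fe_0.14)_2SiO_4 = 1.72×24.305 + 0.28×55.845 + 1×28.085 + 4×15.999 = 149.522 g/mol.
Each formula unit contains 1.72 Mg, equivalent to 1.72/1 = 1.7200 mol MgO.
M(MgO) = 1×24.305 + 1×15.999 = 40.304 g/mol.
Mass of MgO per formula unit = 1.7200 × 40.304 = 69.323 g.
MgO wt% = 69.323 / 149.522 × 100 = 46.36%.

46.36 wt%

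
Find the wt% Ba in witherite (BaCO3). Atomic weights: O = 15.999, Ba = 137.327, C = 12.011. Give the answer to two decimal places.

69.59 wt%

M(BaCO3) = 197.335 g/mol.
Ba contributes 1 × 137.327 = 137.327 g per mole.
137.327/197.335 = 0.6959 → 69.59%.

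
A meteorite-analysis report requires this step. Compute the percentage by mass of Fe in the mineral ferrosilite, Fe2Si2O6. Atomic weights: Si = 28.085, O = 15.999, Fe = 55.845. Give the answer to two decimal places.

42.33 wt%

Molar mass of Fe2Si2O6: 2·55.845 + 2·28.085 + 6·15.999 = 263.854 g/mol.
Mass of Fe per formula unit: 2 × 55.845 = 111.690 g.
Weight fraction Fe = 111.690 / 263.854 = 0.4233.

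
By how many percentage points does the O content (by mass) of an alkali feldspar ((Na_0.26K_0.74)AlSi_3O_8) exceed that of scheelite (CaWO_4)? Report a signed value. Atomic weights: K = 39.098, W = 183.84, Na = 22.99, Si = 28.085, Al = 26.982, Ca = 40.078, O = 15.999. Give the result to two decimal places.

O in (Na_0.26K_0.74)AlSi_3O_8: molar mass 274.139 g/mol; 8×15.999 = 127.992 g → 46.69 wt%.
O in CaWO_4: molar mass 287.914 g/mol; 4×15.999 = 63.996 g → 22.23 wt%.
Difference = 46.69 − 22.23 = 24.46 percentage points.

24.46 percentage points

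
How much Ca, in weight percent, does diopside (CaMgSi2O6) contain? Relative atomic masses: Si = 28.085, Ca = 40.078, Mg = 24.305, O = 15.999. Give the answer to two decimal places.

18.51 weight percent

Molar mass of CaMgSi2O6: 1·40.078 + 1·24.305 + 2·28.085 + 6·15.999 = 216.547 g/mol.
Mass of Ca per formula unit: 1 × 40.078 = 40.078 g.
Weight fraction Ca = 40.078 / 216.547 = 0.1851.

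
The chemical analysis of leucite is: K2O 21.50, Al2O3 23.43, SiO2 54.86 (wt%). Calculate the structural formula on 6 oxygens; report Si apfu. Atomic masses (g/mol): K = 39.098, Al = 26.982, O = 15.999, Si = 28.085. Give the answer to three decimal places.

1.997 Si apfu

21.50 wt% K2O ÷ 94.195 g/mol = 0.22825 mol, giving 0.45650 K and 0.22825 O.
23.43 wt% Al2O3 ÷ 101.961 g/mol = 0.22979 mol, giving 0.45958 Al and 0.68937 O.
54.86 wt% SiO2 ÷ 60.083 g/mol = 0.91307 mol, giving 0.91307 Si and 1.82614 O.
Oxygen sums to 2.74376; scaling by 6/2.74376 = 2.18678 puts the formula on 6 O.
Si: 0.91307 × 2.18678 = 1.997 atoms per formula unit.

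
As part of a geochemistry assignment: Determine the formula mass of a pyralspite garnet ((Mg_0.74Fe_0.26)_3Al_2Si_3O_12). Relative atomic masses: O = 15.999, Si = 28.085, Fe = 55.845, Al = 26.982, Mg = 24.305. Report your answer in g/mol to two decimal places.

427.72 g/mol

Mg: 2.22 × 24.305 = 53.9571
Fe: 0.78 × 55.845 = 43.5591
Al: 2 × 26.982 = 53.9640
Si: 3 × 28.085 = 84.2550
O: 12 × 15.999 = 191.9880
Summing the contributions gives the formula mass.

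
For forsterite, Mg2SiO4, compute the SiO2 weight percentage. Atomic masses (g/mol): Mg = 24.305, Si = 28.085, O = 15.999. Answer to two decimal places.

Formula mass = 140.691 g/mol.
1 Si → 1.0000 mol SiO2 per formula unit; M(SiO2) = 60.083, so SiO2 mass = 60.083 g.
60.083/140.691 × 100 = 42.71 wt%.

42.71 wt%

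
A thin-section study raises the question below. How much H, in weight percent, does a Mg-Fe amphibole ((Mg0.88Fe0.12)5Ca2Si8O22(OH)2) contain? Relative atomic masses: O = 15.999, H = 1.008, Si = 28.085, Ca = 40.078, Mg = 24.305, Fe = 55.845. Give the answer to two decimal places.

Formula mass = 4.40*24.305 + 0.60*55.845 + 2*40.078 + 8*28.085 + 24*15.999 + 2*1.008 = 831.277 g/mol, of which 2.016 g is H.
So H makes up 2.016/831.277 = 0.0024 of the mass, i.e. 0.24%.

0.24 weight percent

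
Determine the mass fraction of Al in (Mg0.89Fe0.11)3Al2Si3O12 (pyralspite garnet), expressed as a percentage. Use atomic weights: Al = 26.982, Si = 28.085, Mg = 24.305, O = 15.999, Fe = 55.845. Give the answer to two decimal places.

M((Mg0.89Fe0.11)3Al2Si3O12) = 413.530 g/mol.
Al contributes 2 × 26.982 = 53.964 g per mole.
53.964/413.530 = 0.1305 → 13.05%.

13.05 mass %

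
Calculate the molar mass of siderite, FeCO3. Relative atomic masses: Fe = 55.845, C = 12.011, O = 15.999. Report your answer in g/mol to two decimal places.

115.85 g/mol

Fe: 1 × 55.845 = 55.8450
C: 1 × 12.011 = 12.0110
O: 3 × 15.999 = 47.9970
Summing the contributions gives the formula mass.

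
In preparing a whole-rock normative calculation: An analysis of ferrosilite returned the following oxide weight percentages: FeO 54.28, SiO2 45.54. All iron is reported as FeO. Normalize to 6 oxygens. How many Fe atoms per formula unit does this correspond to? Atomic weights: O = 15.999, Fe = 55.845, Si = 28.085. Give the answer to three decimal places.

1.996 Fe apfu

FeO (M=71.844): mol = 0.75553; Fe = 0.75553, O = 0.75553.
SiO2 (M=60.083): mol = 0.75795; Si = 0.75795, O = 1.51590.
ΣO = 2.27143; factor = 6/ΣO = 2.64151.
Fe apfu = 0.75553 × 2.64151 = 1.996.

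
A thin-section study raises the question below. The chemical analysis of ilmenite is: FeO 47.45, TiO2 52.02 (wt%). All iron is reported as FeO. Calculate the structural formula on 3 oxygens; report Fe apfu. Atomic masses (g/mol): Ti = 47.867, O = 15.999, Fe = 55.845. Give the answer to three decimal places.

1.009 Fe apfu

FeO: 47.45/71.844 = 0.66046 mol → 0.66046 mol Fe, 0.66046 mol O.
TiO2: 52.02/79.865 = 0.65135 mol → 0.65135 mol Ti, 1.30270 mol O.
Total oxygen = 1.96316 mol. Normalization factor = 3/1.96316 = 1.52815.
Fe per 3 O = 0.66046 × 1.52815 = 1.009.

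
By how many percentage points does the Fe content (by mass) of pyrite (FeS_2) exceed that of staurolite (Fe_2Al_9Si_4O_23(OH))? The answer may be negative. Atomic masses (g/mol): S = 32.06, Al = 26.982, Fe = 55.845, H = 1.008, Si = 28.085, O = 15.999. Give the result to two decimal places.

Fe in FeS_2: molar mass 119.965 g/mol; 1×55.845 = 55.845 g → 46.55 wt%.
Fe in Fe_2Al_9Si_4O_23(OH): molar mass 851.852 g/mol; 2×55.845 = 111.690 g → 13.11 wt%.
Difference = 46.55 − 13.11 = 33.44 percentage points.

33.44 percentage points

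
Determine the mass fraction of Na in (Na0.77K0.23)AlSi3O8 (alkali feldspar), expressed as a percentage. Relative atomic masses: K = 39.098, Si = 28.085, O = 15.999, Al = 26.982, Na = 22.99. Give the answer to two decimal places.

Formula mass = 0.77×22.99 + 0.23×39.098 + 1×26.982 + 3×28.085 + 8×15.999 = 265.924 g/mol, of which 17.702 g is Na.
So Na makes up 17.702/265.924 = 0.0666 of the mass, i.e. 6.66%.

6.66 weight percent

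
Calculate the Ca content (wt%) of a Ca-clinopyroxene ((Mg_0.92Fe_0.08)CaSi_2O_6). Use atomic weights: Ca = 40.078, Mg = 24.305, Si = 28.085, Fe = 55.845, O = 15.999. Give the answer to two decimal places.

18.29 wt%

M((Mg_0.92Fe_0.08)CaSi_2O_6) = 219.070 g/mol.
Ca contributes 1 × 40.078 = 40.078 g per mole.
40.078/219.070 = 0.1829 → 18.29%.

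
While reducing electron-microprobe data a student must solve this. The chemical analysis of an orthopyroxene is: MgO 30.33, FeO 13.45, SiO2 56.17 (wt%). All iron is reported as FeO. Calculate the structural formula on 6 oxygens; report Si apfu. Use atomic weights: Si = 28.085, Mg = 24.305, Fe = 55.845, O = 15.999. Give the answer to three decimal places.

MgO (M=40.304): mol = 0.75253; Mg = 0.75253, O = 0.75253.
FeO (M=71.844): mol = 0.18721; Fe = 0.18721, O = 0.18721.
SiO2 (M=60.083): mol = 0.93487; Si = 0.93487, O = 1.86974.
ΣO = 2.80948; factor = 6/ΣO = 2.13563.
Si apfu = 0.93487 × 2.13563 = 1.997.

1.997 Si apfu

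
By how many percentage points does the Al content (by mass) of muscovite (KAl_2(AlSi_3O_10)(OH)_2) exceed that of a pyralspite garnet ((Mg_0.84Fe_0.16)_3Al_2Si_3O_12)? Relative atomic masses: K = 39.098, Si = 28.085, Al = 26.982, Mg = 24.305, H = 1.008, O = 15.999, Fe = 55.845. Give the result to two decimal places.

First mineral: 80.946 g Al in 398.303 g formula = 20.32 wt% Al.
Second mineral: 53.964 g Al in 418.261 g formula = 12.90 wt% Al.
20.32% − 12.90% gives a difference of 7.42 percentage points.

7.42 percentage points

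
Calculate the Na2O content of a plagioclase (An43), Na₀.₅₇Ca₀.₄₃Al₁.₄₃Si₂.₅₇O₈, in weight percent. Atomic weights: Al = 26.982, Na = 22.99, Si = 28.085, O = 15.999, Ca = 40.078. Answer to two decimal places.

Formula mass = 269.093 g/mol.
0.57 Na → 0.2850 mol Na2O per formula unit; M(Na2O) = 61.979, so Na2O mass = 17.664 g.
17.664/269.093 × 100 = 6.56 wt%.

6.56 wt%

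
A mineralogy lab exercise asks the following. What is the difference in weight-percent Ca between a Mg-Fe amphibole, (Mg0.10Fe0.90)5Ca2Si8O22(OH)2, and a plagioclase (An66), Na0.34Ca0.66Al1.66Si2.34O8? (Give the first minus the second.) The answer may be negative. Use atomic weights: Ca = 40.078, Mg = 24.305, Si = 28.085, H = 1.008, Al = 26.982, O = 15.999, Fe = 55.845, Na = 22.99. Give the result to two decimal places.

-1.30 percentage points

M((Mg0.10Fe0.90)5Ca2Si8O22(OH)2) = 954.283 g/mol, so wt% Ca = 80.156/954.283 × 100 = 8.40%.
M(Na0.34Ca0.66Al1.66Si2.34O8) = 272.769 g/mol, so wt% Ca = 26.451/272.769 × 100 = 9.70%.
8.40 − 9.70 = -1.30 pp.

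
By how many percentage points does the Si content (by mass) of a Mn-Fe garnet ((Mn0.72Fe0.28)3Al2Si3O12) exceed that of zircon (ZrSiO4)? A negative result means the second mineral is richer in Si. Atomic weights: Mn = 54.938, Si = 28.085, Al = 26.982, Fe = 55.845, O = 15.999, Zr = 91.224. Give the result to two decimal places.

1.67 percentage points

First mineral: 84.255 g Si in 495.783 g formula = 16.99 wt% Si.
Second mineral: 28.085 g Si in 183.305 g formula = 15.32 wt% Si.
16.99% − 15.32% gives a difference of 1.67 percentage points.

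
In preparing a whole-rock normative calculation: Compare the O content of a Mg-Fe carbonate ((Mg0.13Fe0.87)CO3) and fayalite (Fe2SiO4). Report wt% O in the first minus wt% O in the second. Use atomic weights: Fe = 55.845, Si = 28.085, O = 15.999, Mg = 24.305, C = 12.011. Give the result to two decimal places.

First mineral: 47.997 g O in 111.753 g formula = 42.95 wt% O.
Second mineral: 63.996 g O in 203.771 g formula = 31.41 wt% O.
42.95% − 31.41% gives a difference of 11.54 percentage points.

11.54 percentage points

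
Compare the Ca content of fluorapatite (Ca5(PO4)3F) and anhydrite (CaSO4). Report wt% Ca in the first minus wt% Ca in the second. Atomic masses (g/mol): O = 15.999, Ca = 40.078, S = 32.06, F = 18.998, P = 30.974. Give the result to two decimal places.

10.30 percentage points

M(Ca5(PO4)3F) = 504.298 g/mol, so wt% Ca = 200.390/504.298 × 100 = 39.74%.
M(CaSO4) = 136.134 g/mol, so wt% Ca = 40.078/136.134 × 100 = 29.44%.
39.74 − 29.44 = 10.30 pp.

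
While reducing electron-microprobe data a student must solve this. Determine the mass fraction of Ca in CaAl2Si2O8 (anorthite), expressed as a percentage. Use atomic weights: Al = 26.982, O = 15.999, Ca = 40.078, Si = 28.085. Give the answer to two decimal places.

14.41 wt%

Formula mass = 1×40.078 + 2×26.982 + 2×28.085 + 8×15.999 = 278.204 g/mol, of which 40.078 g is Ca.
So Ca makes up 40.078/278.204 = 0.1441 of the mass, i.e. 14.41%.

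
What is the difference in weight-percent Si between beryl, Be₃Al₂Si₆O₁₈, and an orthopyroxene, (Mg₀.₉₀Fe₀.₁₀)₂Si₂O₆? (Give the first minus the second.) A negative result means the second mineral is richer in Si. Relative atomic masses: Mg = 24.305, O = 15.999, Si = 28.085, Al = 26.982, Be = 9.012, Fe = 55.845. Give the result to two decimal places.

4.23 percentage points

First mineral: 168.510 g Si in 537.492 g formula = 31.35 wt% Si.
Second mineral: 56.170 g Si in 207.082 g formula = 27.12 wt% Si.
31.35% − 27.12% gives a difference of 4.23 percentage points.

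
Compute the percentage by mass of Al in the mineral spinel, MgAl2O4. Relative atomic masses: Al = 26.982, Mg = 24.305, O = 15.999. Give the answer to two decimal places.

Formula mass = 1×24.305 + 2×26.982 + 4×15.999 = 142.265 g/mol, of which 53.964 g is Al.
So Al makes up 53.964/142.265 = 0.3793 of the mass, i.e. 37.93%.

37.93 mass %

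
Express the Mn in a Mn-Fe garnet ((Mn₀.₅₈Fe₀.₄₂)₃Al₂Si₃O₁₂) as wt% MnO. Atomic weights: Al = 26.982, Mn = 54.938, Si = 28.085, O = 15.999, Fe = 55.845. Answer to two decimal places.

24.88 wt%

Formula mass = 496.164 g/mol.
1.74 Mn → 1.7400 mol MnO per formula unit; M(MnO) = 70.937, so MnO mass = 123.430 g.
123.430/496.164 × 100 = 24.88 wt%.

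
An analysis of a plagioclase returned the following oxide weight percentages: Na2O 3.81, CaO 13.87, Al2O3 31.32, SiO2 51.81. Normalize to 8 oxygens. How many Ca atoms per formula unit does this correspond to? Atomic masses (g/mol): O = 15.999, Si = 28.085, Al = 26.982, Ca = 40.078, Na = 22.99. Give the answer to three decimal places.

Na2O: 3.81/61.979 = 0.06147 mol → 0.12294 mol Na, 0.06147 mol O.
CaO: 13.87/56.077 = 0.24734 mol → 0.24734 mol Ca, 0.24734 mol O.
Al2O3: 31.32/101.961 = 0.30718 mol → 0.61436 mol Al, 0.92154 mol O.
SiO2: 51.81/60.083 = 0.86231 mol → 0.86231 mol Si, 1.72462 mol O.
Total oxygen = 2.95497 mol. Normalization factor = 8/2.95497 = 2.70730.
Ca per 8 O = 0.24734 × 2.70730 = 0.670.

0.670 Ca apfu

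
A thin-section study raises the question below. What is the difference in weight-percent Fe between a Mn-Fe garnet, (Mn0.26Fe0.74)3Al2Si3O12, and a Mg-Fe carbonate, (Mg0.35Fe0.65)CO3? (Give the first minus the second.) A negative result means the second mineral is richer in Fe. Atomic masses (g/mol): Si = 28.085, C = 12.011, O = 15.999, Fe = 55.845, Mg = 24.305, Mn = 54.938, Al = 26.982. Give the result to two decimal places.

-9.69 percentage points

M((Mn0.26Fe0.74)3Al2Si3O12) = 497.035 g/mol, so wt% Fe = 123.976/497.035 × 100 = 24.94%.
M((Mg0.35Fe0.65)CO3) = 104.814 g/mol, so wt% Fe = 36.299/104.814 × 100 = 34.63%.
24.94 − 34.63 = -9.69 pp.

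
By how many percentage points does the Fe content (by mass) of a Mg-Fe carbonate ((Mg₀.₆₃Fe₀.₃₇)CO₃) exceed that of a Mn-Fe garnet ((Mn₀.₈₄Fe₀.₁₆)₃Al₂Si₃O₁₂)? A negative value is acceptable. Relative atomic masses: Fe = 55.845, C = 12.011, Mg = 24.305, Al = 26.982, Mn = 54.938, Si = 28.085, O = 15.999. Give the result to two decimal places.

16.12 percentage points

M((Mg₀.₆₃Fe₀.₃₇)CO₃) = 95.983 g/mol, so wt% Fe = 20.663/95.983 × 100 = 21.53%.
M((Mn₀.₈₄Fe₀.₁₆)₃Al₂Si₃O₁₂) = 495.456 g/mol, so wt% Fe = 26.806/495.456 × 100 = 5.41%.
21.53 − 5.41 = 16.12 pp.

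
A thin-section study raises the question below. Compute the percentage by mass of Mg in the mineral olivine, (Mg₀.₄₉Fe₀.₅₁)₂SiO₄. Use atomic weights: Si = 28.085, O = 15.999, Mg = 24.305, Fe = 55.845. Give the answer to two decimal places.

13.78 weight percent

Molar mass of (Mg₀.₄₉Fe₀.₅₁)₂SiO₄: 0.98·24.305 + 1.02·55.845 + 1·28.085 + 4·15.999 = 172.862 g/mol.
Mass of Mg per formula unit: 0.98 × 24.305 = 23.819 g.
Weight fraction Mg = 23.819 / 172.862 = 0.1378.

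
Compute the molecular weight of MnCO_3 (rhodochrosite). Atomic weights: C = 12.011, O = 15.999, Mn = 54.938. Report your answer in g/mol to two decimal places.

114.95 g/mol

M = 1·54.938 + 1·12.011 + 3·15.999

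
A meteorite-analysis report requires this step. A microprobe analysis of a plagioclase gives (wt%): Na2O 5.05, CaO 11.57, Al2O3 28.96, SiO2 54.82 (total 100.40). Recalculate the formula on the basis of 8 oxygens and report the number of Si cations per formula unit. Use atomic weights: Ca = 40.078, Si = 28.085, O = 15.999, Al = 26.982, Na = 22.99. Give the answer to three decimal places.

Na2O: 5.05/61.979 = 0.08148 mol → 0.16296 mol Na, 0.08148 mol O.
CaO: 11.57/56.077 = 0.20632 mol → 0.20632 mol Ca, 0.20632 mol O.
Al2O3: 28.96/101.961 = 0.28403 mol → 0.56806 mol Al, 0.85209 mol O.
SiO2: 54.82/60.083 = 0.91240 mol → 0.91240 mol Si, 1.82480 mol O.
Total oxygen = 2.96469 mol. Normalization factor = 8/2.96469 = 2.69843.
Si per 8 O = 0.91240 × 2.69843 = 2.462.

2.462 Si apfu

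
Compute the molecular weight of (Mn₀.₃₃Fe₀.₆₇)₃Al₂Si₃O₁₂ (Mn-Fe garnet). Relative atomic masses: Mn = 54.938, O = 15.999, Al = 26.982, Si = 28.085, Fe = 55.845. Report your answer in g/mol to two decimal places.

The formula mass is the sum 0.99*54.938 + 2.01*55.845 + 2*26.982 + 3*28.085 + 12*15.999.

496.84 g/mol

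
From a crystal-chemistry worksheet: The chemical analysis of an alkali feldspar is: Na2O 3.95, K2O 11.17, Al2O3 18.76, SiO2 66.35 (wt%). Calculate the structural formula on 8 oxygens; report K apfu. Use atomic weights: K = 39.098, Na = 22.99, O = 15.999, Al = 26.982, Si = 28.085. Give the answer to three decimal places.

0.645 K apfu

Na2O (M=61.979): mol = 0.06373; Na = 0.12746, O = 0.06373.
K2O (M=94.195): mol = 0.11858; K = 0.23716, O = 0.11858.
Al2O3 (M=101.961): mol = 0.18399; Al = 0.36798, O = 0.55197.
SiO2 (M=60.083): mol = 1.10431; Si = 1.10431, O = 2.20862.
ΣO = 2.94290; factor = 8/ΣO = 2.71841.
K apfu = 0.23716 × 2.71841 = 0.645.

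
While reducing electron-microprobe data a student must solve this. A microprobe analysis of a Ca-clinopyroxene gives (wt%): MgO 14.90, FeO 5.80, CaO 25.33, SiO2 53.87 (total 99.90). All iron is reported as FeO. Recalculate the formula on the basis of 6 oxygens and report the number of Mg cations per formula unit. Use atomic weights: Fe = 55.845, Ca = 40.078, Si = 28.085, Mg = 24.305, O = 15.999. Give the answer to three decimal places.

14.90 wt% MgO ÷ 40.304 g/mol = 0.36969 mol, giving 0.36969 Mg and 0.36969 O.
5.80 wt% FeO ÷ 71.844 g/mol = 0.08073 mol, giving 0.08073 Fe and 0.08073 O.
25.33 wt% CaO ÷ 56.077 g/mol = 0.45170 mol, giving 0.45170 Ca and 0.45170 O.
53.87 wt% SiO2 ÷ 60.083 g/mol = 0.89659 mol, giving 0.89659 Si and 1.79318 O.
Oxygen sums to 2.69530; scaling by 6/2.69530 = 2.22610 puts the formula on 6 O.
Mg: 0.36969 × 2.22610 = 0.823 atoms per formula unit.

0.823 Mg apfu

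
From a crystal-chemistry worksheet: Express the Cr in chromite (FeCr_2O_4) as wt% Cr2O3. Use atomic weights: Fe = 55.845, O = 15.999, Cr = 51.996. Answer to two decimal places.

Formula mass = 223.833 g/mol.
2 Cr → 1.0000 mol Cr2O3 per formula unit; M(Cr2O3) = 151.989, so Cr2O3 mass = 151.989 g.
151.989/223.833 × 100 = 67.90 wt%.

67.90 wt%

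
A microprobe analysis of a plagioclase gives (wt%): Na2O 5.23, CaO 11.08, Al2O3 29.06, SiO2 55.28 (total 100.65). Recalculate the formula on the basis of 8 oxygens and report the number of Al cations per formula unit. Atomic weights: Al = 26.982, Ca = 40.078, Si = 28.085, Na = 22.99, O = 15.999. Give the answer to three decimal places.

1.532 Al apfu

5.23 wt% Na2O ÷ 61.979 g/mol = 0.08438 mol, giving 0.16876 Na and 0.08438 O.
11.08 wt% CaO ÷ 56.077 g/mol = 0.19759 mol, giving 0.19759 Ca and 0.19759 O.
29.06 wt% Al2O3 ÷ 101.961 g/mol = 0.28501 mol, giving 0.57002 Al and 0.85503 O.
55.28 wt% SiO2 ÷ 60.083 g/mol = 0.92006 mol, giving 0.92006 Si and 1.84012 O.
Oxygen sums to 2.97712; scaling by 8/2.97712 = 2.68716 puts the formula on 8 O.
Al: 0.57002 × 2.68716 = 1.532 atoms per formula unit.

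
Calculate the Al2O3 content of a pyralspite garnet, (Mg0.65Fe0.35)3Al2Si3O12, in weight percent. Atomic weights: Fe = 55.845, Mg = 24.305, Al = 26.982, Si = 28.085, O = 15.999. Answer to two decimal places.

23.37 wt%

Formula mass = 436.239 g/mol.
2 Al → 1.0000 mol Al2O3 per formula unit; M(Al2O3) = 101.961, so Al2O3 mass = 101.961 g.
101.961/436.239 × 100 = 23.37 wt%.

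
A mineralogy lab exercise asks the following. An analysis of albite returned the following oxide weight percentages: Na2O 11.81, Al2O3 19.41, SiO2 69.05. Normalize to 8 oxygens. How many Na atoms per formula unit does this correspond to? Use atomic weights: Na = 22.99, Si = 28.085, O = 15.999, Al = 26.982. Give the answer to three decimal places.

0.996 Na apfu

Na2O: 11.81/61.979 = 0.19055 mol → 0.38110 mol Na, 0.19055 mol O.
Al2O3: 19.41/101.961 = 0.19037 mol → 0.38074 mol Al, 0.57111 mol O.
SiO2: 69.05/60.083 = 1.14924 mol → 1.14924 mol Si, 2.29848 mol O.
Total oxygen = 3.06014 mol. Normalization factor = 8/3.06014 = 2.61426.
Na per 8 O = 0.38110 × 2.61426 = 0.996.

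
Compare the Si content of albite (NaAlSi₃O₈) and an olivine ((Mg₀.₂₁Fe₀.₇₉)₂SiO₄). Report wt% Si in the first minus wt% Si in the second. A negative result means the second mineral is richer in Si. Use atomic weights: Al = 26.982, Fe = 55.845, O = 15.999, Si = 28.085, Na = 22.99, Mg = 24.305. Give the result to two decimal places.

17.39 percentage points

M(NaAlSi₃O₈) = 262.219 g/mol, so wt% Si = 84.255/262.219 × 100 = 32.13%.
M((Mg₀.₂₁Fe₀.₇₉)₂SiO₄) = 190.524 g/mol, so wt% Si = 28.085/190.524 × 100 = 14.74%.
32.13 − 14.74 = 17.39 pp.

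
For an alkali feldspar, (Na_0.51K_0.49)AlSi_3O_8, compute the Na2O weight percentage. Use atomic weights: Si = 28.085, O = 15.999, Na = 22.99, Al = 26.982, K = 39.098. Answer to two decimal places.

Formula mass = 270.112 g/mol.
0.51 Na → 0.2550 mol Na2O per formula unit; M(Na2O) = 61.979, so Na2O mass = 15.805 g.
15.805/270.112 × 100 = 5.85 wt%.

5.85 wt%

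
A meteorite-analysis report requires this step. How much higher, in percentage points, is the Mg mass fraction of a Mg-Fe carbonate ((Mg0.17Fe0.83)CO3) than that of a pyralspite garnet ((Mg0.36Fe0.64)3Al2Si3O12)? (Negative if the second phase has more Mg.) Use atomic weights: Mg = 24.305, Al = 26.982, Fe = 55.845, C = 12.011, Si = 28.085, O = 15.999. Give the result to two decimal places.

M((Mg0.17Fe0.83)CO3) = 110.491 g/mol, so wt% Mg = 4.132/110.491 × 100 = 3.74%.
M((Mg0.36Fe0.64)3Al2Si3O12) = 463.679 g/mol, so wt% Mg = 26.249/463.679 × 100 = 5.66%.
3.74 − 5.66 = -1.92 pp.

-1.92 percentage points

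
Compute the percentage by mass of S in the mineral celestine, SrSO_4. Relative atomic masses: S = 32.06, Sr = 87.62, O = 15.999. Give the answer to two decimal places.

Formula mass = 1·87.62 + 1·32.06 + 4·15.999 = 183.676 g/mol, of which 32.060 g is S.
So S makes up 32.060/183.676 = 0.1745 of the mass, i.e. 17.45%.

17.45 mass %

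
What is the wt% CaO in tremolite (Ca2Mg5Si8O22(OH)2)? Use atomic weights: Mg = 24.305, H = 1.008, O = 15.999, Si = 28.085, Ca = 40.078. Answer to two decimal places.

13.81 wt%

M(Ca2Mg5Si8O22(OH)2) = 812.353 g/mol; M(CaO) = 56.077 g/mol.
Moles CaO per formula unit = 2 Ca ÷ 1 = 2.0000.
CaO fraction = (2.0000 × 56.077) / 812.353 = 112.154/812.353 = 0.1381.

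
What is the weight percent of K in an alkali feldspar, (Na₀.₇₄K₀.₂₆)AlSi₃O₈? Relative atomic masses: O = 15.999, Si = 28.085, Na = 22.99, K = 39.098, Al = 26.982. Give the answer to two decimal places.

3.82 wt%

Molar mass of (Na₀.₇₄K₀.₂₆)AlSi₃O₈: 0.74·22.99 + 0.26·39.098 + 1·26.982 + 3·28.085 + 8·15.999 = 266.407 g/mol.
Mass of K per formula unit: 0.26 × 39.098 = 10.165 g.
Weight fraction K = 10.165 / 266.407 = 0.0382.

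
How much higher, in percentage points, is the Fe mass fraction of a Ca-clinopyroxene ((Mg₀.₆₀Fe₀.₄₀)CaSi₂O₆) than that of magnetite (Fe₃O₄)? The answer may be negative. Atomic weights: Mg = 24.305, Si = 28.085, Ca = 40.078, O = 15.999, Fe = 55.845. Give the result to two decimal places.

-62.61 percentage points

M((Mg₀.₆₀Fe₀.₄₀)CaSi₂O₆) = 229.163 g/mol, so wt% Fe = 22.338/229.163 × 100 = 9.75%.
M(Fe₃O₄) = 231.531 g/mol, so wt% Fe = 167.535/231.531 × 100 = 72.36%.
9.75 − 72.36 = -62.61 pp.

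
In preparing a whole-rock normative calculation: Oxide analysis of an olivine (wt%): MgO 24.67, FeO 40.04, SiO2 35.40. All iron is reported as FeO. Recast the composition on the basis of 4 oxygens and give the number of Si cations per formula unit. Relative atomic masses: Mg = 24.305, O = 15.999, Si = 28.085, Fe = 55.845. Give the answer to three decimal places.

1.004 Si apfu

24.67 wt% MgO ÷ 40.304 g/mol = 0.61210 mol, giving 0.61210 Mg and 0.61210 O.
40.04 wt% FeO ÷ 71.844 g/mol = 0.55732 mol, giving 0.55732 Fe and 0.55732 O.
35.40 wt% SiO2 ÷ 60.083 g/mol = 0.58918 mol, giving 0.58918 Si and 1.17836 O.
Oxygen sums to 2.34778; scaling by 4/2.34778 = 1.70374 puts the formula on 4 O.
Si: 0.58918 × 1.70374 = 1.004 atoms per formula unit.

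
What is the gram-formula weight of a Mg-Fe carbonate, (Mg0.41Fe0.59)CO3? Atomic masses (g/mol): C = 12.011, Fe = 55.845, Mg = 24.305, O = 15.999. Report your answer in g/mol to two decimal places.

102.92 g/mol

M = 0.41×24.305 + 0.59×55.845 + 1×12.011 + 3×15.999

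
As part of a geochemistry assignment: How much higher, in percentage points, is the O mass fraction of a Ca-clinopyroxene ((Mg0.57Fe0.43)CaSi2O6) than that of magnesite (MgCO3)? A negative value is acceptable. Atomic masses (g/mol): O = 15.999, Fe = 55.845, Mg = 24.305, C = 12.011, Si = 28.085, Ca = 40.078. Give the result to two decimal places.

-15.21 percentage points

M((Mg0.57Fe0.43)CaSi2O6) = 230.109 g/mol, so wt% O = 95.994/230.109 × 100 = 41.72%.
M(MgCO3) = 84.313 g/mol, so wt% O = 47.997/84.313 × 100 = 56.93%.
41.72 − 56.93 = -15.21 pp.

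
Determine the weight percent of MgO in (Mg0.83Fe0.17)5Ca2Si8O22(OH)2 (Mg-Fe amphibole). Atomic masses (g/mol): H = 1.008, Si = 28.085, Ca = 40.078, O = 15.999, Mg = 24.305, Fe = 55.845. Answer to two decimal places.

19.93 wt%

Molar mass of (Mg0.83Fe0.17)5Ca2Si8O22(OH)2 = 4.15·24.305 + 0.85·55.845 + 2·40.078 + 8·28.085 + 24·15.999 + 2·1.008 = 839.162 g/mol.
Each formula unit contains 4.15 Mg, equivalent to 4.15/1 = 4.1500 mol MgO.
M(MgO) = 1×24.305 + 1×15.999 = 40.304 g/mol.
Mass of MgO per formula unit = 4.1500 × 40.304 = 167.262 g.
MgO wt% = 167.262 / 839.162 × 100 = 19.93%.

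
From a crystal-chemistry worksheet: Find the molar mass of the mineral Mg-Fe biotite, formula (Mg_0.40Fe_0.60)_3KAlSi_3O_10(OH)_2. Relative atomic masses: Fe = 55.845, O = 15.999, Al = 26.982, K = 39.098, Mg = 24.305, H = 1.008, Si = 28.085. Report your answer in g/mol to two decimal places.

M = 1.20*24.305 + 1.80*55.845 + 1*39.098 + 1*26.982 + 3*28.085 + 12*15.999 + 2*1.008

474.03 g/mol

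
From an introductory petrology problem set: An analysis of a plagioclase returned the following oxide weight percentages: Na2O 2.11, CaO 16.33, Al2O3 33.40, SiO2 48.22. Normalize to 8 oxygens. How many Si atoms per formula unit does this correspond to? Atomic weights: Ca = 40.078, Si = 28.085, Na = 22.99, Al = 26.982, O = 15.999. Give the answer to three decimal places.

Na2O (M=61.979): mol = 0.03404; Na = 0.06808, O = 0.03404.
CaO (M=56.077): mol = 0.29121; Ca = 0.29121, O = 0.29121.
Al2O3 (M=101.961): mol = 0.32758; Al = 0.65516, O = 0.98274.
SiO2 (M=60.083): mol = 0.80256; Si = 0.80256, O = 1.60512.
ΣO = 2.91311; factor = 8/ΣO = 2.74621.
Si apfu = 0.80256 × 2.74621 = 2.204.

2.204 Si apfu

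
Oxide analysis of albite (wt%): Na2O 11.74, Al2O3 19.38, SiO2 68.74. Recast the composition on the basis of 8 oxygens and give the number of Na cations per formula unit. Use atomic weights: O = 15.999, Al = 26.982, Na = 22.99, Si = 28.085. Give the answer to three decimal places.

0.994 Na apfu

Na2O: 11.74/61.979 = 0.18942 mol → 0.37884 mol Na, 0.18942 mol O.
Al2O3: 19.38/101.961 = 0.19007 mol → 0.38014 mol Al, 0.57021 mol O.
SiO2: 68.74/60.083 = 1.14408 mol → 1.14408 mol Si, 2.28816 mol O.
Total oxygen = 3.04779 mol. Normalization factor = 8/3.04779 = 2.62485.
Na per 8 O = 0.37884 × 2.62485 = 0.994.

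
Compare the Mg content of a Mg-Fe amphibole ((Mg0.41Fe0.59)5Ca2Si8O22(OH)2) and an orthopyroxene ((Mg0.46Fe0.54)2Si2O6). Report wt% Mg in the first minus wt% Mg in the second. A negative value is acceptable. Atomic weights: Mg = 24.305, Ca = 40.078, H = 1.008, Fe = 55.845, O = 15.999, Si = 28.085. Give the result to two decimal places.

M((Mg0.41Fe0.59)5Ca2Si8O22(OH)2) = 905.396 g/mol, so wt% Mg = 49.825/905.396 × 100 = 5.50%.
M((Mg0.46Fe0.54)2Si2O6) = 234.837 g/mol, so wt% Mg = 22.361/234.837 × 100 = 9.52%.
5.50 − 9.52 = -4.02 pp.

-4.02 percentage points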